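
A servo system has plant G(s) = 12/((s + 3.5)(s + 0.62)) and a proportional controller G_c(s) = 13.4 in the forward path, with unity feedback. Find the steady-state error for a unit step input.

0.0133

The loop is type 0. Static position error constant K_pos = G_c(0)·G(0) = 13.4·5.53 = 74.1.
Steady-state error to a unit step: e_ss = 1/(1+K_pos) = 1/75.1 = 0.0133.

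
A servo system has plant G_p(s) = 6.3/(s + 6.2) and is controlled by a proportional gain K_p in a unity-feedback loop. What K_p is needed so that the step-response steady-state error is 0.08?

For a type-0 loop with proportional control, e_ss = 1/(1 + K_p·G_p(0)).
G_p(0) = 1.016. Require 1/(1 + K_p·1.016) = 0.08, so 1 + 1.016·K_p = 12.5.
K_p = (12.5 − 1)/1.016 = 11.3.

K_p = 11.3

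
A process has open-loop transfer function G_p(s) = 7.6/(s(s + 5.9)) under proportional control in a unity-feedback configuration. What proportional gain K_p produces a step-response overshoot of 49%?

From %OS = 100·exp(−πζ/√(1−ζ²)) = 49%, ζ = −ln(0.49)/√(π²+ln²(0.49)) = 0.2214.
Characteristic equation s² + 5.9s + 7.6K_p = 0 gives ζ = 5.9/(2√(7.6K_p)).
Setting ζ = 0.2214: √(7.6K_p) = 5.9/(2·0.2214) = 13.32, so K_p = 177.5/7.6 = 23.4.

K_p = 23.4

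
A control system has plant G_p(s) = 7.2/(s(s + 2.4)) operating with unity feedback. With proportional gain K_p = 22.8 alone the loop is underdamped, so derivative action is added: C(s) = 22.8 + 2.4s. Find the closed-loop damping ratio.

ζ = 0.768

Forward path: (22.8 + 2.4s)·7.2/(s(s+2.4)). The closed-loop characteristic equation is s² + (2.4 + 7.2·2.4)s + 7.2·22.8 = 0.
That is s² + 19.68s + 164.2 = 0, so ω_n = 12.81 rad/s and ζ = 19.68/(2·12.81) = 0.768.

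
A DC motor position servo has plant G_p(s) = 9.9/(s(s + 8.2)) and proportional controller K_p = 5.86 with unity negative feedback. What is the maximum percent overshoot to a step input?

13.4%

From 1 + K_pG_p(s) = 0: s² + 8.2s + 58.01 = 0 ⇒ ω_n = 7.617, ζ = 0.5383.
%OS = 100·exp(−πζ/√(1−ζ²)) = 100·exp(−π·0.5383/√0.7102) = 13.4%.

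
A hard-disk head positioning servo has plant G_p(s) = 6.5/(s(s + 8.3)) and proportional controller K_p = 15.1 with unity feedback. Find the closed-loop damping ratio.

1 + K_p·G_p(s) = 0 gives s² + 8.3s + 98.15 = 0.
So ω_n² = 98.15 ⇒ ω_n = 9.907 rad/s, and ζ = 8.3/(2ω_n) = 0.419.

ζ = 0.419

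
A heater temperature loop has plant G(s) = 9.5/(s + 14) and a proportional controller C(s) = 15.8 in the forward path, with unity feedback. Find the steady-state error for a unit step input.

The loop is type 0. Static position error constant K_pos = C(0)·G(0) = 15.8·0.6786 = 10.72.
Steady-state error to a unit step: e_ss = 1/(1+K_pos) = 1/11.72 = 0.0853.

0.0853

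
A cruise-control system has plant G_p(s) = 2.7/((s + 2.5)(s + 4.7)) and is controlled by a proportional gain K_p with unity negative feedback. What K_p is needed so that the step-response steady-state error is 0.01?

Steady-state error for a unit step on this type-0 loop is 1/(1 + K_p·G_p(0)).
G_p(0) = 0.2298. Require 1/(1 + K_p·0.2298) = 0.01, so 1 + 0.2298·K_p = 100.
K_p = (100 − 1)/0.2298 = 431.

K_p = 431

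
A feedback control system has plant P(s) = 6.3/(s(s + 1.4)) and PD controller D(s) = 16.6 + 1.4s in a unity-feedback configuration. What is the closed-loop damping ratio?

Forward path: (16.6 + 1.4s)·6.3/(s(s+1.4)). The closed-loop characteristic equation is s² + (1.4 + 6.3·1.4)s + 6.3·16.6 = 0.
That is s² + 10.22s + 104.6 = 0, so ω_n = 10.23 rad/s and ζ = 10.22/(2·10.23) = 0.4997.

ζ = 0.5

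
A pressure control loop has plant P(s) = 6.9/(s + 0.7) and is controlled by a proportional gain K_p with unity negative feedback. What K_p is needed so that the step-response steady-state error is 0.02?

For a type-0 loop with proportional control, e_ss = 1/(1 + K_p·P(0)).
P(0) = 9.857. Require 1/(1 + K_p·9.857) = 0.02, so 1 + 9.857·K_p = 50.
K_p = (50 − 1)/9.857 = 4.97.

K_p = 4.97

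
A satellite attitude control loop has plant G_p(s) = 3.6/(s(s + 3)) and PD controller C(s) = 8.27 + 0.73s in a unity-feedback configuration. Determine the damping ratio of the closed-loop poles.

Forward path: (8.27 + 0.73s)·3.6/(s(s+3)). The closed-loop characteristic equation is s² + (3 + 3.6·0.73)s + 3.6·8.27 = 0.
That is s² + 5.628s + 29.77 = 0, so ω_n = 5.456 rad/s and ζ = 5.628/(2·5.456) = 0.5157.

ζ = 0.516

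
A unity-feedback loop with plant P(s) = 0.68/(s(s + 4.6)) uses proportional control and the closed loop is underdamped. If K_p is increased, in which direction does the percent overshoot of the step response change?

increase

Characteristic equation s² + 4.6s + K_p·0.68 = 0: raising K_p raises ω_n while 2ζω_n = 4.6 is fixed, so ζ falls and overshoot grows.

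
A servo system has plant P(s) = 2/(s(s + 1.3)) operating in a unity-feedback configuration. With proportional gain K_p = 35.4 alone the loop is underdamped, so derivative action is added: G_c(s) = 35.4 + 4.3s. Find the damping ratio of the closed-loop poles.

ζ = 0.588

Forward path: (35.4 + 4.3s)·2/(s(s+1.3)). The closed-loop characteristic equation is s² + (1.3 + 2·4.3)s + 2·35.4 = 0.
That is s² + 9.9s + 70.8 = 0, so ω_n = 8.414 rad/s and ζ = 9.9/(2·8.414) = 0.5883.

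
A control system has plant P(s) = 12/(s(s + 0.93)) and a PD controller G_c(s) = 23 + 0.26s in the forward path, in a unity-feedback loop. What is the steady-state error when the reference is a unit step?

0

The open loop G_c(s)P(s) has a pole at the origin (type 1), so the static position error constant is infinite and e_ss = 1/(1+∞) = 0.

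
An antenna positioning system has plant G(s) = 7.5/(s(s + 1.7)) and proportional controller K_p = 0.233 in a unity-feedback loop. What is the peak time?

From 1 + K_pG(s) = 0: s² + 1.7s + 1.748 = 0 ⇒ ω_n = 1.322, ζ = 0.643.
Damped frequency ω_d = ω_n√(1−ζ²) = 1.012 rad/s, so peak time T_p = π/ω_d = 3.1 s.

T_p = 3.1 s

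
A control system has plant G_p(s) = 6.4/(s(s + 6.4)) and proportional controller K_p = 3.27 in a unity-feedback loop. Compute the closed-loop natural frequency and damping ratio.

The closed-loop denominator is s(s+6.4) + 3.27·6.4 = s² + 6.4s + 20.93.
So ω_n² = 20.93 ⇒ ω_n = 4.575 rad/s, and ζ = 6.4/(2ω_n) = 0.699.

ω_n = 4.57 rad/s, ζ = 0.699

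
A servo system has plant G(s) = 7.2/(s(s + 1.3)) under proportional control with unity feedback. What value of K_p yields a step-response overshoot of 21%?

From %OS = 100·exp(−πζ/√(1−ζ²)) = 21%, ζ = −ln(0.21)/√(π²+ln²(0.21)) = 0.4449.
Characteristic equation s² + 1.3s + 7.2K_p = 0 gives ζ = 1.3/(2√(7.2K_p)).
Setting ζ = 0.4449: √(7.2K_p) = 1.3/(2·0.4449) = 1.461, so K_p = 2.135/7.2 = 0.296.

K_p = 0.296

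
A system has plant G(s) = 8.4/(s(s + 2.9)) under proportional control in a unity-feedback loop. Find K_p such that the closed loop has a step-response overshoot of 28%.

K_p = 1.77

From %OS = 100·exp(−πζ/√(1−ζ²)) = 28%, ζ = −ln(0.28)/√(π²+ln²(0.28)) = 0.3755.
Characteristic equation s² + 2.9s + 8.4K_p = 0 gives ζ = 2.9/(2√(8.4K_p)).
Setting ζ = 0.3755: √(8.4K_p) = 2.9/(2·0.3755) = 3.861, so K_p = 14.91/8.4 = 1.77.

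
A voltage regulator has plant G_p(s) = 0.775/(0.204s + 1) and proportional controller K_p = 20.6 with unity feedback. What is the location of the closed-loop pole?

Closed loop: T(s) = K_p·G_p/(1+K_p·G_p) = 15.97/(0.204s + 1 + 15.97), with pole at s = −(1 + 15.97)/0.204 = −83.16.

s = -83.16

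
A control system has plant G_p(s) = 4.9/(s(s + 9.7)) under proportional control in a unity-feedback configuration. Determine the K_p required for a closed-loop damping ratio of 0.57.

K_p = 14.8

Closed-loop characteristic equation: s² + 9.7s + K_p·4.9 = 0.
So ω_n = √(4.9K_p) and 2ζω_n = 9.7, giving ζ = 9.7/(2√(4.9K_p)).
Setting ζ = 0.57: √(4.9K_p) = 9.7/(2·0.57) = 8.509, so K_p = 72.4/4.9 = 14.8.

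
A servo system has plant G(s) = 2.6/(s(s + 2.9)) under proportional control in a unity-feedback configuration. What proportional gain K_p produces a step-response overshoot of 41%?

K_p = 10.8

From %OS = 100·exp(−πζ/√(1−ζ²)) = 41%, ζ = −ln(0.41)/√(π²+ln²(0.41)) = 0.273.
Characteristic equation s² + 2.9s + 2.6K_p = 0 gives ζ = 2.9/(2√(2.6K_p)).
Setting ζ = 0.273: √(2.6K_p) = 2.9/(2·0.273) = 5.311, so K_p = 28.21/2.6 = 10.8.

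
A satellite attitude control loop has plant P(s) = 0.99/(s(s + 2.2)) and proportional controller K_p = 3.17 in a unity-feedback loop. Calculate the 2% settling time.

Closed-loop characteristic equation: s² + 2.2s + 3.138 = 0, so ω_n = 1.772 rad/s and ζ = 2.2/(2·1.772) = 0.6209.
2% settling time T_s ≈ 4/(ζω_n) = 4/1.1 = 3.64 s.

T_s ≈ 3.64 s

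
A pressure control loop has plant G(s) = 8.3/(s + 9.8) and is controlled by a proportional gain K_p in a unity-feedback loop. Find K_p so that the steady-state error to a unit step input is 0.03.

K_p = 38.2

Steady-state error for a unit step on this type-0 loop is 1/(1 + K_p·G(0)).
G(0) = 0.8469. Require 1/(1 + K_p·0.8469) = 0.03, so 1 + 0.8469·K_p = 33.33.
K_p = (33.33 − 1)/0.8469 = 38.2.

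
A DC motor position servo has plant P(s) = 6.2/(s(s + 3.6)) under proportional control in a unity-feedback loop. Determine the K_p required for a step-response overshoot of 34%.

From %OS = 100·exp(−πζ/√(1−ζ²)) = 34%, ζ = −ln(0.34)/√(π²+ln²(0.34)) = 0.3248.
Characteristic equation s² + 3.6s + 6.2K_p = 0 gives ζ = 3.6/(2√(6.2K_p)).
Setting ζ = 0.3248: √(6.2K_p) = 3.6/(2·0.3248) = 5.542, so K_p = 30.72/6.2 = 4.95.

K_p = 4.95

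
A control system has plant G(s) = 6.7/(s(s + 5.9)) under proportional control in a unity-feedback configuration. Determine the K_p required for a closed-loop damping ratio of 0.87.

Closed-loop characteristic equation: s² + 5.9s + K_p·6.7 = 0.
So ω_n = √(6.7K_p) and 2ζω_n = 5.9, giving ζ = 5.9/(2√(6.7K_p)).
Setting ζ = 0.87: √(6.7K_p) = 5.9/(2·0.87) = 3.391, so K_p = 11.5/6.7 = 1.72.

K_p = 1.72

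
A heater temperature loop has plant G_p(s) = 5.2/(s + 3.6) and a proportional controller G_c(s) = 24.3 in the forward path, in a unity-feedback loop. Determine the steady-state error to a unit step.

The loop is type 0. Static position error constant K_pos = G_c(0)·G_p(0) = 24.3·1.444 = 35.1.
Steady-state error to a unit step: e_ss = 1/(1+K_pos) = 1/36.1 = 0.0277.

0.0277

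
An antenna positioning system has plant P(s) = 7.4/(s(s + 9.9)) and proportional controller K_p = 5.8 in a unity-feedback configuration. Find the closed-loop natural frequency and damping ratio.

ω_n = 6.55 rad/s, ζ = 0.756

1 + K_p·P(s) = 0 gives s² + 9.9s + 42.92 = 0.
So ω_n² = 42.92 ⇒ ω_n = 6.551 rad/s, and ζ = 9.9/(2ω_n) = 0.756.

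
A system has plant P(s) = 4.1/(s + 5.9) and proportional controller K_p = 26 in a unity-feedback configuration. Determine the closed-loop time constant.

Closed-loop transfer function: T(s) = K_p·P(s)/(1 + K_p·P(s)) = 106.6/(s + 5.9 + 106.6) = 106.6/(s + 112.5).
Time constant τ = 1/112.5 = 0.00889 s.

τ = 0.00889 s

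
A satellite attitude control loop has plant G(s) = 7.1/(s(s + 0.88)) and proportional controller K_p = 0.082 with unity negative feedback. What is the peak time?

Closed-loop characteristic equation: s² + 0.88s + 0.5822 = 0, so ω_n = 0.763 rad/s and ζ = 0.88/(2·0.763) = 0.5767.
Damped frequency ω_d = ω_n√(1−ζ²) = 0.6234 rad/s, so peak time T_p = π/ω_d = 5.04 s.

T_p = 5.04 s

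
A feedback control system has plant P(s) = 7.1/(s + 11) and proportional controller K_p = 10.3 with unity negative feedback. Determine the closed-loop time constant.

τ = 0.0119 s

Closed-loop transfer function: T(s) = K_p·P(s)/(1 + K_p·P(s)) = 73.13/(s + 11 + 73.13) = 73.13/(s + 84.13).
Time constant τ = 1/84.13 = 0.0119 s.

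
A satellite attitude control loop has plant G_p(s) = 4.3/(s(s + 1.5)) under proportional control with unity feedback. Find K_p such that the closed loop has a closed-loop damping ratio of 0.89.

Closed-loop characteristic equation: s² + 1.5s + K_p·4.3 = 0.
So ω_n = √(4.3K_p) and 2ζω_n = 1.5, giving ζ = 1.5/(2√(4.3K_p)).
Setting ζ = 0.89: √(4.3K_p) = 1.5/(2·0.89) = 0.8427, so K_p = 0.7101/4.3 = 0.165.

K_p = 0.165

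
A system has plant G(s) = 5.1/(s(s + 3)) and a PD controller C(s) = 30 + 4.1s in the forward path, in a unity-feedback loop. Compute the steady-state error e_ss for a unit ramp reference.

0.0196

The loop has one pole at the origin (type 1). Velocity error constant K_v = lim_{s→0} s·C(s)G(s) = 30·5.1/3 = 51.
Steady-state error to a unit ramp: e_ss = 1/K_v = 0.0196.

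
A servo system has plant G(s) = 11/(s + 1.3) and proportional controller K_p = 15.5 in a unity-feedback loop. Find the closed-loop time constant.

τ = 0.00582 s

Closed-loop transfer function: T(s) = K_p·G(s)/(1 + K_p·G(s)) = 170.5/(s + 1.3 + 170.5) = 170.5/(s + 171.8).
Time constant τ = 1/171.8 = 0.00582 s.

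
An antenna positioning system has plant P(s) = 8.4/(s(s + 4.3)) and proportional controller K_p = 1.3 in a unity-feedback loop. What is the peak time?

T_p = 1.25 s

From 1 + K_pP(s) = 0: s² + 4.3s + 10.92 = 0 ⇒ ω_n = 3.305, ζ = 0.6506.
Damped frequency ω_d = ω_n√(1−ζ²) = 2.509 rad/s, so peak time T_p = π/ω_d = 1.25 s.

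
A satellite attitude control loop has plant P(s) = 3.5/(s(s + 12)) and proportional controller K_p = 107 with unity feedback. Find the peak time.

Closed-loop characteristic equation: s² + 12s + 374.5 = 0, so ω_n = 19.35 rad/s and ζ = 12/(2·19.35) = 0.31.
Damped frequency ω_d = ω_n√(1−ζ²) = 18.4 rad/s, so peak time T_p = π/ω_d = 0.171 s.

T_p = 0.171 s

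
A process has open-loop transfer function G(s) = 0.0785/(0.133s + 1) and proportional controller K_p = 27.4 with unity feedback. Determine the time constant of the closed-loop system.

τ = 0.0422 s

Closed loop: T(s) = K_p·G/(1+K_p·G) = 2.151/(0.133s + 1 + 2.151), with pole at s = −(1 + 2.151)/0.133 = −23.69.
Closed-loop time constant τ = 1/23.69 = 0.0422 s.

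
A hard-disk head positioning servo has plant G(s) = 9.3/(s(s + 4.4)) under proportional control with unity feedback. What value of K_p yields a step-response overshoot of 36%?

From %OS = 100·exp(−πζ/√(1−ζ²)) = 36%, ζ = −ln(0.36)/√(π²+ln²(0.36)) = 0.3093.
Characteristic equation s² + 4.4s + 9.3K_p = 0 gives ζ = 4.4/(2√(9.3K_p)).
Setting ζ = 0.3093: √(9.3K_p) = 4.4/(2·0.3093) = 7.114, so K_p = 50.61/9.3 = 5.44.

K_p = 5.44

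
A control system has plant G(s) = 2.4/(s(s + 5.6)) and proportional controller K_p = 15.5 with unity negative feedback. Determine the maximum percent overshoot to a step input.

19.7%

The closed-loop denominator s² + 5.6s + 37.2 gives ω_n = √37.2 = 6.099 and ζ = 5.6/(2ω_n) = 0.4591.
%OS = 100·exp(−πζ/√(1−ζ²)) = 100·exp(−π·0.4591/√0.7892) = 19.7%.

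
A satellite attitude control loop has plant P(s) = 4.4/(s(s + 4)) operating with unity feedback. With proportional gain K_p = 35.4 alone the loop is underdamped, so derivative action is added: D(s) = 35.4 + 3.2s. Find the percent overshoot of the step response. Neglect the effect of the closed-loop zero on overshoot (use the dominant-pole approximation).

3.69%

Forward path: (35.4 + 3.2s)·4.4/(s(s+4)). The closed-loop characteristic equation is s² + (4 + 4.4·3.2)s + 4.4·35.4 = 0.
That is s² + 18.08s + 155.8 = 0, so ω_n = 12.48 rad/s and ζ = 18.08/(2·12.48) = 0.7243.
%OS = 100·exp(−πζ/√(1−ζ²)) = 3.69%.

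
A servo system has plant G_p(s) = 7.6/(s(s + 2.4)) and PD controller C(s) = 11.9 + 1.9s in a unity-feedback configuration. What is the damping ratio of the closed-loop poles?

ζ = 0.885

Forward path: (11.9 + 1.9s)·7.6/(s(s+2.4)). The closed-loop characteristic equation is s² + (2.4 + 7.6·1.9)s + 7.6·11.9 = 0.
That is s² + 16.84s + 90.44 = 0, so ω_n = 9.51 rad/s and ζ = 16.84/(2·9.51) = 0.8854.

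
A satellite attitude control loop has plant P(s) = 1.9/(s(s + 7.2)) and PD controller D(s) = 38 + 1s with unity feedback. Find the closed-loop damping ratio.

ζ = 0.535

Forward path: (38 + 1s)·1.9/(s(s+7.2)). The closed-loop characteristic equation is s² + (7.2 + 1.9·1)s + 1.9·38 = 0.
That is s² + 9.1s + 72.2 = 0, so ω_n = 8.497 rad/s and ζ = 9.1/(2·8.497) = 0.5355.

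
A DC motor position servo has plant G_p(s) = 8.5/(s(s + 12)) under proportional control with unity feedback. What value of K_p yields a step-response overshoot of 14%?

K_p = 15

From %OS = 100·exp(−πζ/√(1−ζ²)) = 14%, ζ = −ln(0.14)/√(π²+ln²(0.14)) = 0.5305.
Characteristic equation s² + 12s + 8.5K_p = 0 gives ζ = 12/(2√(8.5K_p)).
Setting ζ = 0.5305: √(8.5K_p) = 12/(2·0.5305) = 11.31, so K_p = 127.9/8.5 = 15.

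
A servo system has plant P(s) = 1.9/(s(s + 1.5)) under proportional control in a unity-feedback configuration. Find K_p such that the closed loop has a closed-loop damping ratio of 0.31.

K_p = 3.08

Closed-loop characteristic equation: s² + 1.5s + K_p·1.9 = 0.
So ω_n = √(1.9K_p) and 2ζω_n = 1.5, giving ζ = 1.5/(2√(1.9K_p)).
Setting ζ = 0.31: √(1.9K_p) = 1.5/(2·0.31) = 2.419, so K_p = 5.853/1.9 = 3.08.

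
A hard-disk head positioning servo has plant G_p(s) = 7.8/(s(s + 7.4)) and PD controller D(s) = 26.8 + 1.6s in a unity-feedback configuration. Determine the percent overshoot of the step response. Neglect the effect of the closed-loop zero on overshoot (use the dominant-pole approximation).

5.11%

Forward path: (26.8 + 1.6s)·7.8/(s(s+7.4)). The closed-loop characteristic equation is s² + (7.4 + 7.8·1.6)s + 7.8·26.8 = 0.
That is s² + 19.88s + 209 = 0, so ω_n = 14.46 rad/s and ζ = 19.88/(2·14.46) = 0.6875.
%OS = 100·exp(−πζ/√(1−ζ²)) = 5.11%.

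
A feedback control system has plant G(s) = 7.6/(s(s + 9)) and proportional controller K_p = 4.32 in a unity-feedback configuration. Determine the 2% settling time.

Closed-loop characteristic equation: s² + 9s + 32.83 = 0, so ω_n = 5.73 rad/s and ζ = 9/(2·5.73) = 0.7854.
2% settling time T_s ≈ 4/(ζω_n) = 4/4.5 = 0.889 s.

T_s ≈ 0.889 s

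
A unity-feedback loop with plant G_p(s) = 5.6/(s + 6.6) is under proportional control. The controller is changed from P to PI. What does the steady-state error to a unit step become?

0

The integrator makes K_pos = lim_{s→0} C(s)G(s) infinite, so e_ss = 1/(1+K_pos) = 0.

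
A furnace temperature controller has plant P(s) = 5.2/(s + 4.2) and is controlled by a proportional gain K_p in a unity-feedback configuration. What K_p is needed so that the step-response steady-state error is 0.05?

K_p = 15.3

Steady-state error for a unit step on this type-0 loop is 1/(1 + K_p·P(0)).
P(0) = 1.238. Require 1/(1 + K_p·1.238) = 0.05, so 1 + 1.238·K_p = 20.
K_p = (20 − 1)/1.238 = 15.3.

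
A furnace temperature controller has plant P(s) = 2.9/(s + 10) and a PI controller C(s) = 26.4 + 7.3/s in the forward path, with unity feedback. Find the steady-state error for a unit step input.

The open loop C(s)P(s) has a pole at the origin (type 1), so the static position error constant is infinite and e_ss = 1/(1+∞) = 0.

0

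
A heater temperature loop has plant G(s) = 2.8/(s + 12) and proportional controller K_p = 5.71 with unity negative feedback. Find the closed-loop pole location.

Closed-loop transfer function: T(s) = K_p·G(s)/(1 + K_p·G(s)) = 15.99/(s + 12 + 15.99) = 15.99/(s + 27.99).
The closed-loop pole is at s = −27.99.

s = -27.99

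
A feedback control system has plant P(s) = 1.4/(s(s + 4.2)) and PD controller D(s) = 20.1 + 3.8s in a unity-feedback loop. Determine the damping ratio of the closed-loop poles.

Forward path: (20.1 + 3.8s)·1.4/(s(s+4.2)). The closed-loop characteristic equation is s² + (4.2 + 1.4·3.8)s + 1.4·20.1 = 0.
That is s² + 9.52s + 28.14 = 0, so ω_n = 5.305 rad/s and ζ = 9.52/(2·5.305) = 0.8973.

ζ = 0.897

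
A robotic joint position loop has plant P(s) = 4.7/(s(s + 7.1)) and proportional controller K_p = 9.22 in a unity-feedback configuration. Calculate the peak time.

The closed-loop denominator s² + 7.1s + 43.33 gives ω_n = √43.33 = 6.583 and ζ = 7.1/(2ω_n) = 0.5393.
Damped frequency ω_d = ω_n√(1−ζ²) = 5.544 rad/s, so peak time T_p = π/ω_d = 0.567 s.

T_p = 0.567 s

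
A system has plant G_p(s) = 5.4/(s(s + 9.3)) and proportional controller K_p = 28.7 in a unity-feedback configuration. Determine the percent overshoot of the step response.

28.2%

The closed-loop denominator s² + 9.3s + 155 gives ω_n = √155 = 12.45 and ζ = 9.3/(2ω_n) = 0.3735.
%OS = 100·exp(−πζ/√(1−ζ²)) = 100·exp(−π·0.3735/√0.8605) = 28.2%.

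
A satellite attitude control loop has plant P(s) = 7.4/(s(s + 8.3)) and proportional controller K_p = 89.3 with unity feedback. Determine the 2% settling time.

T_s ≈ 0.964 s

Closed-loop characteristic equation: s² + 8.3s + 660.8 = 0, so ω_n = 25.71 rad/s and ζ = 8.3/(2·25.71) = 0.1614.
2% settling time T_s ≈ 4/(ζω_n) = 4/4.15 = 0.964 s.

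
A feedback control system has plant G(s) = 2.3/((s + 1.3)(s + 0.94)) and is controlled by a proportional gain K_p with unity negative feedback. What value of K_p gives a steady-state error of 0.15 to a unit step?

K_p = 3.01

Steady-state error for a unit step on this type-0 loop is 1/(1 + K_p·G(0)).
G(0) = 1.882. Require 1/(1 + K_p·1.882) = 0.15, so 1 + 1.882·K_p = 6.667.
K_p = (6.667 − 1)/1.882 = 3.01.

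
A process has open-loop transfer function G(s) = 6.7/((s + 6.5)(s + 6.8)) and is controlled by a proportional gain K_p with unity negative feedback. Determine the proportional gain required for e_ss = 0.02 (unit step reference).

The loop is type 0, so e_ss(step) = 1/(1 + K_pos) with K_pos = K_p·G(0).
G(0) = 0.1516. Require 1/(1 + K_p·0.1516) = 0.02, so 1 + 0.1516·K_p = 50.
K_p = (50 − 1)/0.1516 = 323.

K_p = 323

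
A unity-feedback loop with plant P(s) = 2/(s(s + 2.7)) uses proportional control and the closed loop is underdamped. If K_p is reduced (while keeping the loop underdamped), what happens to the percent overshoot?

decrease

ζ = 2.7/(2√(2K_p)) rises as K_p falls; higher damping means less overshoot.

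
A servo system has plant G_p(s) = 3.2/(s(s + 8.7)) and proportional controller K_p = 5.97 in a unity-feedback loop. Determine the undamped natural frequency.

ω_n = 4.37 rad/s

The closed-loop denominator is s(s+8.7) + 5.97·3.2 = s² + 8.7s + 19.1.
So ω_n² = 19.1 ⇒ ω_n = 4.371 rad/s, and ζ = 8.7/(2ω_n) = 0.995.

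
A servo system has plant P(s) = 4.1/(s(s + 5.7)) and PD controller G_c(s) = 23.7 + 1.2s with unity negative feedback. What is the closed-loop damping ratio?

Forward path: (23.7 + 1.2s)·4.1/(s(s+5.7)). The closed-loop characteristic equation is s² + (5.7 + 4.1·1.2)s + 4.1·23.7 = 0.
That is s² + 10.62s + 97.17 = 0, so ω_n = 9.857 rad/s and ζ = 10.62/(2·9.857) = 0.5387.

ζ = 0.539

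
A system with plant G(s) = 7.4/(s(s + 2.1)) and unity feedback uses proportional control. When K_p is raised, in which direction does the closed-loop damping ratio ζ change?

ζ = 2.1/(2√(7.4K_p)); increasing K_p raises the denominator, so ζ falls.

decrease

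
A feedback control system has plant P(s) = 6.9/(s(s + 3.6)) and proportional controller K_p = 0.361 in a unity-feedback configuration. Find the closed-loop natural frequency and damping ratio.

ω_n = 1.58 rad/s, ζ = 1.14

The closed-loop denominator is s(s+3.6) + 0.361·6.9 = s² + 3.6s + 2.491.
Matching s² + 2ζω_n s + ω_n²: ω_n = √2.491 = 1.578 rad/s and 2ζω_n = 3.6, so ζ = 3.6/(2·1.578) = 1.14.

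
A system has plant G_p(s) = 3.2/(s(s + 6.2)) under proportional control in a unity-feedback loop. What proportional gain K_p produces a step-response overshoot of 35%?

From %OS = 100·exp(−πζ/√(1−ζ²)) = 35%, ζ = −ln(0.35)/√(π²+ln²(0.35)) = 0.3169.
Characteristic equation s² + 6.2s + 3.2K_p = 0 gives ζ = 6.2/(2√(3.2K_p)).
Setting ζ = 0.3169: √(3.2K_p) = 6.2/(2·0.3169) = 9.781, so K_p = 95.67/3.2 = 29.9.

K_p = 29.9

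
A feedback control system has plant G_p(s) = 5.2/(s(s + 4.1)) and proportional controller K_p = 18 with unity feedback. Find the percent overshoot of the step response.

The closed-loop denominator s² + 4.1s + 93.6 gives ω_n = √93.6 = 9.675 and ζ = 4.1/(2ω_n) = 0.2119.
%OS = 100·exp(−πζ/√(1−ζ²)) = 100·exp(−π·0.2119/√0.9551) = 50.6%.

50.6%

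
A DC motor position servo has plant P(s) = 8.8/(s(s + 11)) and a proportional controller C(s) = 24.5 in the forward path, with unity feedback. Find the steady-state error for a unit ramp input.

0.051

The loop has one pole at the origin (type 1). Velocity error constant K_v = lim_{s→0} s·C(s)P(s) = 24.5·8.8/11 = 19.6.
Steady-state error to a unit ramp: e_ss = 1/K_v = 0.051.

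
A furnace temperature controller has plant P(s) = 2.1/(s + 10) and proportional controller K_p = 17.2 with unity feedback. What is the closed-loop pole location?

s = -46.12

Closed-loop transfer function: T(s) = K_p·P(s)/(1 + K_p·P(s)) = 36.12/(s + 10 + 36.12) = 36.12/(s + 46.12).
The closed-loop pole is at s = −46.12.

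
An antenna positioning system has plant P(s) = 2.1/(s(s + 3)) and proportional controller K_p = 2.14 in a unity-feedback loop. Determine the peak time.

From 1 + K_pP(s) = 0: s² + 3s + 4.494 = 0 ⇒ ω_n = 2.12, ζ = 0.7076.
Damped frequency ω_d = ω_n√(1−ζ²) = 1.498 rad/s, so peak time T_p = π/ω_d = 2.1 s.

T_p = 2.1 s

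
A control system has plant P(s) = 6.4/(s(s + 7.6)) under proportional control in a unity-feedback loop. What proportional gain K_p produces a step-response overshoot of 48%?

From %OS = 100·exp(−πζ/√(1−ζ²)) = 48%, ζ = −ln(0.48)/√(π²+ln²(0.48)) = 0.2275.
Characteristic equation s² + 7.6s + 6.4K_p = 0 gives ζ = 7.6/(2√(6.4K_p)).
Setting ζ = 0.2275: √(6.4K_p) = 7.6/(2·0.2275) = 16.7, so K_p = 279/6.4 = 43.6.

K_p = 43.6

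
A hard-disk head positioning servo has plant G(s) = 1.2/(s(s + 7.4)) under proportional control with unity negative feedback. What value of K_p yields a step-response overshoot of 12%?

From %OS = 100·exp(−πζ/√(1−ζ²)) = 12%, ζ = −ln(0.12)/√(π²+ln²(0.12)) = 0.5594.
Characteristic equation s² + 7.4s + 1.2K_p = 0 gives ζ = 7.4/(2√(1.2K_p)).
Setting ζ = 0.5594: √(1.2K_p) = 7.4/(2·0.5594) = 6.614, so K_p = 43.75/1.2 = 36.5.

K_p = 36.5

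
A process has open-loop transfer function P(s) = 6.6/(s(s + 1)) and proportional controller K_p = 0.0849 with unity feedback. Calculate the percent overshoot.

The closed-loop denominator s² + 1s + 0.5603 gives ω_n = √0.5603 = 0.7486 and ζ = 1/(2ω_n) = 0.668.
%OS = 100·exp(−πζ/√(1−ζ²)) = 100·exp(−π·0.668/√0.5538) = 5.96%.

5.96%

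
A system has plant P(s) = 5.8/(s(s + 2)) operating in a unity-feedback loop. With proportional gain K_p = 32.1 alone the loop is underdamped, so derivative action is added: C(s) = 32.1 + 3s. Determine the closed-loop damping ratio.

Forward path: (32.1 + 3s)·5.8/(s(s+2)). The closed-loop characteristic equation is s² + (2 + 5.8·3)s + 5.8·32.1 = 0.
That is s² + 19.4s + 186.2 = 0, so ω_n = 13.64 rad/s and ζ = 19.4/(2·13.64) = 0.7109.

ζ = 0.711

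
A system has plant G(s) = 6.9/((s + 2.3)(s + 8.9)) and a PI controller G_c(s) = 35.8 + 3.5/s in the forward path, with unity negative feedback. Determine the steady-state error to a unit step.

0

The open loop G_c(s)G(s) has a pole at the origin (type 1), so the static position error constant is infinite and e_ss = 1/(1+∞) = 0.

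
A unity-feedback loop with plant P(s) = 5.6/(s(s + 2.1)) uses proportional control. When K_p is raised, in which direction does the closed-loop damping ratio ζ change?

ζ = 2.1/(2√(5.6K_p)); increasing K_p raises the denominator, so ζ falls.

decrease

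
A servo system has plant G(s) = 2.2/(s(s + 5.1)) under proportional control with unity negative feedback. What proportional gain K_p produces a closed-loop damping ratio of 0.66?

K_p = 6.79

Closed-loop characteristic equation: s² + 5.1s + K_p·2.2 = 0.
So ω_n = √(2.2K_p) and 2ζω_n = 5.1, giving ζ = 5.1/(2√(2.2K_p)).
Setting ζ = 0.66: √(2.2K_p) = 5.1/(2·0.66) = 3.864, so K_p = 14.93/2.2 = 6.79.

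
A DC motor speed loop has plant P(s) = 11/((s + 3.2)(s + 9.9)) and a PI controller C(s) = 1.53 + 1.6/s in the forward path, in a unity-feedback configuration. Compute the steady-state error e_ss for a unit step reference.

0

The open loop C(s)P(s) has a pole at the origin (type 1), so the static position error constant is infinite and e_ss = 1/(1+∞) = 0.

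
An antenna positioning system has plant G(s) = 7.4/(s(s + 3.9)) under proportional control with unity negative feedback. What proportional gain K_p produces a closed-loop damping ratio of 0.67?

Closed-loop characteristic equation: s² + 3.9s + K_p·7.4 = 0.
So ω_n = √(7.4K_p) and 2ζω_n = 3.9, giving ζ = 3.9/(2√(7.4K_p)).
Setting ζ = 0.67: √(7.4K_p) = 3.9/(2·0.67) = 2.91, so K_p = 8.471/7.4 = 1.14.

K_p = 1.14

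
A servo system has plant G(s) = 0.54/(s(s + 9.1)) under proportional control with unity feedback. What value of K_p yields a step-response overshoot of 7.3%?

K_p = 93.6

From %OS = 100·exp(−πζ/√(1−ζ²)) = 7.3%, ζ = −ln(0.073)/√(π²+ln²(0.073)) = 0.6401.
Characteristic equation s² + 9.1s + 0.54K_p = 0 gives ζ = 9.1/(2√(0.54K_p)).
Setting ζ = 0.6401: √(0.54K_p) = 9.1/(2·0.6401) = 7.108, so K_p = 50.53/0.54 = 93.6.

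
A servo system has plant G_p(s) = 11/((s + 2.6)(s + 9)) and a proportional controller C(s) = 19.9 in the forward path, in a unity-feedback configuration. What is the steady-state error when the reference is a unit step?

The loop is type 0. Static position error constant K_pos = C(0)·G_p(0) = 19.9·0.4701 = 9.355.
Steady-state error to a unit step: e_ss = 1/(1+K_pos) = 1/10.35 = 0.0966.

0.0966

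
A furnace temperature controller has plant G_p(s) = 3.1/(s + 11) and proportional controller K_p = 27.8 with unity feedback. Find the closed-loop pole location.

Closed-loop transfer function: T(s) = K_p·G_p(s)/(1 + K_p·G_p(s)) = 86.18/(s + 11 + 86.18) = 86.18/(s + 97.18).
The closed-loop pole is at s = −97.18.

s = -97.18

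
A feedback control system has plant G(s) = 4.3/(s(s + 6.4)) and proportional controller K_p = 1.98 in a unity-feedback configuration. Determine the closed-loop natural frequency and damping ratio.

ω_n = 2.92 rad/s, ζ = 1.1

The closed-loop denominator is s(s+6.4) + 1.98·4.3 = s² + 6.4s + 8.514.
So ω_n² = 8.514 ⇒ ω_n = 2.918 rad/s, and ζ = 6.4/(2ω_n) = 1.1.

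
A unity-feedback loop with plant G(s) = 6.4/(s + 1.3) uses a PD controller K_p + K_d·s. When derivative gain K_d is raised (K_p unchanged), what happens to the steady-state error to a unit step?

K_d affects only the transient (the s-coefficient); the DC loop gain, and hence e_ss, depends only on K_p.

unchanged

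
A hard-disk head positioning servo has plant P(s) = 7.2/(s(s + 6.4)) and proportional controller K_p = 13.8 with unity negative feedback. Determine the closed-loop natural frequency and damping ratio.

With unity feedback the closed-loop characteristic equation is s² + 6.4s + 13.8·7.2 = s² + 6.4s + 99.36 = 0.
So ω_n² = 99.36 ⇒ ω_n = 9.968 rad/s, and ζ = 6.4/(2ω_n) = 0.321.

ω_n = 9.97 rad/s, ζ = 0.321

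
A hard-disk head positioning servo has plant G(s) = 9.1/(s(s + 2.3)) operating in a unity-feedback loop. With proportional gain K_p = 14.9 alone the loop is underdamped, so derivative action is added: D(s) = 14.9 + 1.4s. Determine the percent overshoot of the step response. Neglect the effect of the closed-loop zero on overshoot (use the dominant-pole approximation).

7.01%

Forward path: (14.9 + 1.4s)·9.1/(s(s+2.3)). The closed-loop characteristic equation is s² + (2.3 + 9.1·1.4)s + 9.1·14.9 = 0.
That is s² + 15.04s + 135.6 = 0, so ω_n = 11.64 rad/s and ζ = 15.04/(2·11.64) = 0.6458.
%OS = 100·exp(−πζ/√(1−ζ²)) = 7.01%.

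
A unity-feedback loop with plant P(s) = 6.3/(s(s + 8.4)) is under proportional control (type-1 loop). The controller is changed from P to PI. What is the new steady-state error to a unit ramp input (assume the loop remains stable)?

The integrator raises the loop to type 2, so K_v → ∞ and e_ss to a ramp is zero.

0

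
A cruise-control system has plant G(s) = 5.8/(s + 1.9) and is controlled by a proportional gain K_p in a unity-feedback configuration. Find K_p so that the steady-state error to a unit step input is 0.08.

Steady-state error for a unit step on this type-0 loop is 1/(1 + K_p·G(0)).
G(0) = 3.053. Require 1/(1 + K_p·3.053) = 0.08, so 1 + 3.053·K_p = 12.5.
K_p = (12.5 − 1)/3.053 = 3.77.

K_p = 3.77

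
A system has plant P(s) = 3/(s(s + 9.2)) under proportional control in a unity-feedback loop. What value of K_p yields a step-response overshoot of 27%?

From %OS = 100·exp(−πζ/√(1−ζ²)) = 27%, ζ = −ln(0.27)/√(π²+ln²(0.27)) = 0.3847.
Characteristic equation s² + 9.2s + 3K_p = 0 gives ζ = 9.2/(2√(3K_p)).
Setting ζ = 0.3847: √(3K_p) = 9.2/(2·0.3847) = 11.96, so K_p = 143/3 = 47.7.

K_p = 47.7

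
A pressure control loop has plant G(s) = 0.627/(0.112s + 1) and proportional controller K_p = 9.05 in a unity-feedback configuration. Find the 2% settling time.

T_s ≈ 0.0671 s

Closed loop: T(s) = K_p·G/(1+K_p·G) = 5.674/(0.112s + 1 + 5.674), with pole at s = −(1 + 5.674)/0.112 = −59.59.
τ = 1/59.59 = 0.01678 s, so 2% settling time ≈ 4τ = 0.0671 s.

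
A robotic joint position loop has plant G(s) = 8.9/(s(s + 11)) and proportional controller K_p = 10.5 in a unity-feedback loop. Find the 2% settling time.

T_s ≈ 0.727 s

Closed-loop characteristic equation: s² + 11s + 93.45 = 0, so ω_n = 9.667 rad/s and ζ = 11/(2·9.667) = 0.5689.
2% settling time T_s ≈ 4/(ζω_n) = 4/5.5 = 0.727 s.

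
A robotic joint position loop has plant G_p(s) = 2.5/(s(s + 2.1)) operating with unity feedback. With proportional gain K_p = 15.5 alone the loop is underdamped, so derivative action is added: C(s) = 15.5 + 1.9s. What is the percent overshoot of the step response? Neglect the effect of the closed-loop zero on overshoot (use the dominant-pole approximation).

12.6%

Forward path: (15.5 + 1.9s)·2.5/(s(s+2.1)). The closed-loop characteristic equation is s² + (2.1 + 2.5·1.9)s + 2.5·15.5 = 0.
That is s² + 6.85s + 38.75 = 0, so ω_n = 6.225 rad/s and ζ = 6.85/(2·6.225) = 0.5502.
%OS = 100·exp(−πζ/√(1−ζ²)) = 12.6%.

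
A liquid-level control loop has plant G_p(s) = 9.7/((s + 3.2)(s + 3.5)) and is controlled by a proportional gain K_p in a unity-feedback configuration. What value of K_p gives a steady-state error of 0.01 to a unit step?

K_p = 114

The loop is type 0, so e_ss(step) = 1/(1 + K_pos) with K_pos = K_p·G_p(0).
G_p(0) = 0.8661. Require 1/(1 + K_p·0.8661) = 0.01, so 1 + 0.8661·K_p = 100.
K_p = (100 − 1)/0.8661 = 114.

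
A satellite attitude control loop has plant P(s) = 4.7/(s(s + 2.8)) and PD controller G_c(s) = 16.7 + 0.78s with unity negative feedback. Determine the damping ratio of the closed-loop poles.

ζ = 0.365

Forward path: (16.7 + 0.78s)·4.7/(s(s+2.8)). The closed-loop characteristic equation is s² + (2.8 + 4.7·0.78)s + 4.7·16.7 = 0.
That is s² + 6.466s + 78.49 = 0, so ω_n = 8.859 rad/s and ζ = 6.466/(2·8.859) = 0.3649.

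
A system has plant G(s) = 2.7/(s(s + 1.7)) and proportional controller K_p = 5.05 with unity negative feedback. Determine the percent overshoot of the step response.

47.6%

From 1 + K_pG(s) = 0: s² + 1.7s + 13.63 = 0 ⇒ ω_n = 3.693, ζ = 0.2302.
%OS = 100·exp(−πζ/√(1−ζ²)) = 100·exp(−π·0.2302/√0.947) = 47.6%.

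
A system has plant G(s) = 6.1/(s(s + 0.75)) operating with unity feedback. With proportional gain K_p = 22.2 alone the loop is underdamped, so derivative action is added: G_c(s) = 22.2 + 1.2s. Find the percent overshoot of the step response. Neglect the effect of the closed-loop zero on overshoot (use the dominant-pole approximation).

31.3%

Forward path: (22.2 + 1.2s)·6.1/(s(s+0.75)). The closed-loop characteristic equation is s² + (0.75 + 6.1·1.2)s + 6.1·22.2 = 0.
That is s² + 8.07s + 135.4 = 0, so ω_n = 11.64 rad/s and ζ = 8.07/(2·11.64) = 0.3467.
%OS = 100·exp(−πζ/√(1−ζ²)) = 31.3%.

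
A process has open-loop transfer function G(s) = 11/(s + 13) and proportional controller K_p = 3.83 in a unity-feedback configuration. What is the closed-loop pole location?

Closed-loop transfer function: T(s) = K_p·G(s)/(1 + K_p·G(s)) = 42.13/(s + 13 + 42.13) = 42.13/(s + 55.13).
The closed-loop pole is at s = −55.13.

s = -55.13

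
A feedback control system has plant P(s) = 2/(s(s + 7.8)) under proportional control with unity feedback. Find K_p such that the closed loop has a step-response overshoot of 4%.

From %OS = 100·exp(−πζ/√(1−ζ²)) = 4%, ζ = −ln(0.04)/√(π²+ln²(0.04)) = 0.7156.
Characteristic equation s² + 7.8s + 2K_p = 0 gives ζ = 7.8/(2√(2K_p)).
Setting ζ = 0.7156: √(2K_p) = 7.8/(2·0.7156) = 5.45, so K_p = 29.7/2 = 14.8.

K_p = 14.8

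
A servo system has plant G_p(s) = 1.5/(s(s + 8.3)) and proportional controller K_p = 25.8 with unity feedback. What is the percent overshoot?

The closed-loop denominator s² + 8.3s + 38.7 gives ω_n = √38.7 = 6.221 and ζ = 8.3/(2ω_n) = 0.6671.
%OS = 100·exp(−πζ/√(1−ζ²)) = 100·exp(−π·0.6671/√0.555) = 6%.

6%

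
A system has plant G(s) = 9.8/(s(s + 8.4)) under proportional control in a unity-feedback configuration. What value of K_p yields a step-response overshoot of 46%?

From %OS = 100·exp(−πζ/√(1−ζ²)) = 46%, ζ = −ln(0.46)/√(π²+ln²(0.46)) = 0.24.
Characteristic equation s² + 8.4s + 9.8K_p = 0 gives ζ = 8.4/(2√(9.8K_p)).
Setting ζ = 0.24: √(9.8K_p) = 8.4/(2·0.24) = 17.5, so K_p = 306.4/9.8 = 31.3.

K_p = 31.3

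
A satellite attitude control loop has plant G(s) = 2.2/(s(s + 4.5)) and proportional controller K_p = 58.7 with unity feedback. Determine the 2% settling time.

T_s ≈ 1.78 s

From 1 + K_pG(s) = 0: s² + 4.5s + 129.1 = 0 ⇒ ω_n = 11.36, ζ = 0.198.
2% settling time T_s ≈ 4/(ζω_n) = 4/2.25 = 1.78 s.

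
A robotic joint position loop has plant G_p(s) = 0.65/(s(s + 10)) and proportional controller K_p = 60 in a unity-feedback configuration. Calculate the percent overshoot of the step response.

The closed-loop denominator s² + 10s + 39 gives ω_n = √39 = 6.245 and ζ = 10/(2ω_n) = 0.8006.
%OS = 100·exp(−πζ/√(1−ζ²)) = 100·exp(−π·0.8006/√0.359) = 1.5%.

1.5%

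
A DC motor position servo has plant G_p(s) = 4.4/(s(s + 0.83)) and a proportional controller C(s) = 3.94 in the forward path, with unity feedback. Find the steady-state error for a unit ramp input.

0.0479

The loop has one pole at the origin (type 1). Velocity error constant K_v = lim_{s→0} s·C(s)G_p(s) = 3.94·4.4/0.83 = 20.89.
Steady-state error to a unit ramp: e_ss = 1/K_v = 0.0479.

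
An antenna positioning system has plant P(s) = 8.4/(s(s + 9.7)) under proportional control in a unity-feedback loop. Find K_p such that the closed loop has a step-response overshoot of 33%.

K_p = 25.3

From %OS = 100·exp(−πζ/√(1−ζ²)) = 33%, ζ = −ln(0.33)/√(π²+ln²(0.33)) = 0.3328.
Characteristic equation s² + 9.7s + 8.4K_p = 0 gives ζ = 9.7/(2√(8.4K_p)).
Setting ζ = 0.3328: √(8.4K_p) = 9.7/(2·0.3328) = 14.57, so K_p = 212.4/8.4 = 25.3.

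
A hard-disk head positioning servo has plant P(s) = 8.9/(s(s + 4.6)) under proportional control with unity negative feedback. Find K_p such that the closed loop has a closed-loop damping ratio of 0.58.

K_p = 1.77

Closed-loop characteristic equation: s² + 4.6s + K_p·8.9 = 0.
So ω_n = √(8.9K_p) and 2ζω_n = 4.6, giving ζ = 4.6/(2√(8.9K_p)).
Setting ζ = 0.58: √(8.9K_p) = 4.6/(2·0.58) = 3.966, so K_p = 15.73/8.9 = 1.77.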